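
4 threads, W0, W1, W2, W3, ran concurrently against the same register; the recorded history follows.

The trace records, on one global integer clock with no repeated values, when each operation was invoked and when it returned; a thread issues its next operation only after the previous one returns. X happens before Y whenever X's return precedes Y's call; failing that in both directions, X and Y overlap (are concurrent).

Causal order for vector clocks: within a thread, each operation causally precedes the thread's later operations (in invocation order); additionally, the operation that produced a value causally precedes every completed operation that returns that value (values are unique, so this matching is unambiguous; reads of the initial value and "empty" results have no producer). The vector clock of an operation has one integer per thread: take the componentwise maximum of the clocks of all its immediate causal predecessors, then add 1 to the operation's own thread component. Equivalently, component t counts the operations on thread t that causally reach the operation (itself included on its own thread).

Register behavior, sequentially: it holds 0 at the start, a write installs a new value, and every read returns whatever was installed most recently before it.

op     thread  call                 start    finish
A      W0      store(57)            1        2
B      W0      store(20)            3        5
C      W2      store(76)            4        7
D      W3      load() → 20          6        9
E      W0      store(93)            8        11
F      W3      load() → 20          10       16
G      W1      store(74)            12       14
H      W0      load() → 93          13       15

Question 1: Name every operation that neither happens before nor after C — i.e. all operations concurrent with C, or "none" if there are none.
Answer: B, D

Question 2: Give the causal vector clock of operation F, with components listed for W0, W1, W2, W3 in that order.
Answer: (2, 0, 0, 2)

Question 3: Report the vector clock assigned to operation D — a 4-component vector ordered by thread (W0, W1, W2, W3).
Answer: (2, 0, 0, 1)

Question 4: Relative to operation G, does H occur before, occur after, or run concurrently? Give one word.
Answer: concurrent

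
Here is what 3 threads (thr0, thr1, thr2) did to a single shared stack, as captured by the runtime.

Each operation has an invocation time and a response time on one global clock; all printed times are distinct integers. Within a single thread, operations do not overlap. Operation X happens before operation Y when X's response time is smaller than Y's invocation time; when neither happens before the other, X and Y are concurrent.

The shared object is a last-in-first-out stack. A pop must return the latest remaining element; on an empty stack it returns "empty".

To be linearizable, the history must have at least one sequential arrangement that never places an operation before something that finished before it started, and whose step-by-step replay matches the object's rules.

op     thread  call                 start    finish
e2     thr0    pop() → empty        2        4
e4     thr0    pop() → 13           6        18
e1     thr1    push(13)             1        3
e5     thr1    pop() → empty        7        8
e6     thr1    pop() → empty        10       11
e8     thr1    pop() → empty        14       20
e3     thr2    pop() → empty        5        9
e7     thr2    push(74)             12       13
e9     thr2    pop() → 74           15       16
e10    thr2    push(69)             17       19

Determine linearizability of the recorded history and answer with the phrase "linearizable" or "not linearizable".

linearizable

witness order: e2, e1, e4, e3, e5, e6, e7, e9, e8, e10
step 1: e2 pop() → empty — stack <>
step 2: e1 push(13) — stack <13>
step 3: e4 pop() → 13 — stack <>
step 4: e3 pop() → empty — stack <>
step 5: e5 pop() → empty — stack <>
step 6: e6 pop() → empty — stack <>
step 7: e7 push(74) — stack <74>
step 8: e9 pop() → 74 — stack <>
step 9: e8 pop() → empty — stack <>
step 10: e10 push(69) — stack <69>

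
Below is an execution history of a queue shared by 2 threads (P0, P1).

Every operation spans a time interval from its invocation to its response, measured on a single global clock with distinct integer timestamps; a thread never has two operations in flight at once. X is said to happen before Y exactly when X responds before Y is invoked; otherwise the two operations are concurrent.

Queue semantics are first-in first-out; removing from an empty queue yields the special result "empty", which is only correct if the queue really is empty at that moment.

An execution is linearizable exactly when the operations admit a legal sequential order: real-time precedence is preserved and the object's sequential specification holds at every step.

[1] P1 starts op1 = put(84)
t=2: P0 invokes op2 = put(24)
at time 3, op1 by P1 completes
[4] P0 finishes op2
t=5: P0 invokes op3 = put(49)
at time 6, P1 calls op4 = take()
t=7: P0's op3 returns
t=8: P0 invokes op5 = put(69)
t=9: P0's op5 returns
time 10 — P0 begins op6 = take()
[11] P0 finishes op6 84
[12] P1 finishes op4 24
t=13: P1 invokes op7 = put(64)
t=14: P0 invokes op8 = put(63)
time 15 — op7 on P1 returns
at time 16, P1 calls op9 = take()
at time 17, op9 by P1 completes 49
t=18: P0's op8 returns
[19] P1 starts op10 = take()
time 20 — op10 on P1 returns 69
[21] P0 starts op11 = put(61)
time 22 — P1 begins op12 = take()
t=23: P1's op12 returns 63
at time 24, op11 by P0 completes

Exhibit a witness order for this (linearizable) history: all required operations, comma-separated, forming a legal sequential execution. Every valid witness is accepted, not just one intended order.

op1, op2, op3, op5, op6, op4, op8, op7, op9, op10, op11, op12

after step 1 (op1 put(84)): queue <84>
after step 2 (op2 put(24)): queue <84,24>
after step 3 (op3 put(49)): queue <84,24,49>
after step 4 (op5 put(69)): queue <84,24,49,69>
after step 5 (op6 take() → 84): queue <24,49,69>
after step 6 (op4 take() → 24): queue <49,69>
after step 7 (op8 put(63)): queue <49,69,63>
after step 8 (op7 put(64)): queue <49,69,63,64>
after step 9 (op9 take() → 49): queue <69,63,64>
after step 10 (op10 take() → 69): queue <63,64>
after step 11 (op11 put(61)): queue <63,64,61>
after step 12 (op12 take() → 63): queue <64,61>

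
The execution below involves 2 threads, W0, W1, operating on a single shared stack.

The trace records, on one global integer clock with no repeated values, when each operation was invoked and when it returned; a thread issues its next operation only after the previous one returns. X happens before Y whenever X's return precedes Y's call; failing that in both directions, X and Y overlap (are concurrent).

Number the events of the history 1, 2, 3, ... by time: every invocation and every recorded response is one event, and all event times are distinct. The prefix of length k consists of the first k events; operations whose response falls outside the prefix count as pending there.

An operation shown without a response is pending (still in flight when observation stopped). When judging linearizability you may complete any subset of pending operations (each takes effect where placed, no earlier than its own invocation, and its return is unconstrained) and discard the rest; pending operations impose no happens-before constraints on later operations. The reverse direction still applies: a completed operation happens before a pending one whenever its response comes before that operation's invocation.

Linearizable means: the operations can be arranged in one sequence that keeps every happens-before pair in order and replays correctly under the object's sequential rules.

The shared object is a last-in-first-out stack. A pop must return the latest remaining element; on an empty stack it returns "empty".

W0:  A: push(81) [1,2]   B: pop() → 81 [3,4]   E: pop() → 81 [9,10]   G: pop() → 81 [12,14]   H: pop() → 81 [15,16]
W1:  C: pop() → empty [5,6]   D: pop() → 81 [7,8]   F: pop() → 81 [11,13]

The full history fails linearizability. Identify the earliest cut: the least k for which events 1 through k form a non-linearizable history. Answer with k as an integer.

8

events 1..7 are linearizable; a witness order is A, B, C:
step 1: A push(81) — stack <81>
step 2: B pop() → 81 — stack <>
step 3: C pop() → empty — stack <>
at event 8 (D's time-8 response) nothing linearizes any more
one such order, A, B, C, D, breaks at step 4 where D pop() → 81 is illegal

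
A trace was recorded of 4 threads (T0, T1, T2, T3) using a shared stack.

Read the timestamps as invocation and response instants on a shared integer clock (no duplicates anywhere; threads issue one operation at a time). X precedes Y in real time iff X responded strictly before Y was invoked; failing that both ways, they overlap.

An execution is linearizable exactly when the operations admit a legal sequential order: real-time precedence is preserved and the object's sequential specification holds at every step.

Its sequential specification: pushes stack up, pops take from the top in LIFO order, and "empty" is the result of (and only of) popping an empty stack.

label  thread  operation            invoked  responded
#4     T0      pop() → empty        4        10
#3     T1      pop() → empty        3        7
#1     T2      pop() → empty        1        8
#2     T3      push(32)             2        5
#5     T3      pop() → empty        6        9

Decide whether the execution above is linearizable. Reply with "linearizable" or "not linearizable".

events 1..9 are fine; event 10 — the response of #4 at time 10 — makes the prefix non-linearizable
real-time-consistent orders of the 5 completed operations: 60 — all fail the stack replay
e.g. #1, #2, #3, #4, #5: illegal at step 3, since #3 pop() → empty cannot apply there
e.g. #1, #2, #3, #5, #4: illegal at step 3, since #3 pop() → empty cannot apply there

not linearizable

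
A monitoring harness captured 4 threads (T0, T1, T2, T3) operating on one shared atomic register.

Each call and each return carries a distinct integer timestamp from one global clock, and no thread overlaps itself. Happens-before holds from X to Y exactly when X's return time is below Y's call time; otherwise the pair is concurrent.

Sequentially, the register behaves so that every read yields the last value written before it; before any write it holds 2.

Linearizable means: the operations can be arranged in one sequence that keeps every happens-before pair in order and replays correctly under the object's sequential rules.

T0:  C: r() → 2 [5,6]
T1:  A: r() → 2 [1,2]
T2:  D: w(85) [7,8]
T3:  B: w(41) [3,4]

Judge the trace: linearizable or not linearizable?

not linearizable

through event 5 a valid linearization exists; event 6 (C responding at time 6) ends that
the sole real-time-consistent order of 3 completed operations fails the atomic register replay
e.g. A, B, C: illegal at step 3, since C r() → 2 cannot apply there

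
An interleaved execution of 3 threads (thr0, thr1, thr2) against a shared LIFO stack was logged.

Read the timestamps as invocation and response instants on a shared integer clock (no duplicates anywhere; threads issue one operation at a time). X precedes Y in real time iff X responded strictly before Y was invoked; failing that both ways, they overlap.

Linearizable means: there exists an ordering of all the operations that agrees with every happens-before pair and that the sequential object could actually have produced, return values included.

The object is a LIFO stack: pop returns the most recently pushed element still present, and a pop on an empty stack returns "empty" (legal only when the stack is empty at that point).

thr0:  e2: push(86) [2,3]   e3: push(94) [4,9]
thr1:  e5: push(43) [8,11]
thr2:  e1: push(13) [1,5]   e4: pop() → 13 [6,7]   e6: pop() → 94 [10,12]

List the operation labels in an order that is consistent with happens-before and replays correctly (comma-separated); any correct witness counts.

e2, e1, e4, e3, e6, e5

after step 1 (e2 push(86)): stack <86>
after step 2 (e1 push(13)): stack <86,13>
after step 3 (e4 pop() → 13): stack <86>
after step 4 (e3 push(94)): stack <86,94>
after step 5 (e6 pop() → 94): stack <86>
after step 6 (e5 push(43)): stack <86,43>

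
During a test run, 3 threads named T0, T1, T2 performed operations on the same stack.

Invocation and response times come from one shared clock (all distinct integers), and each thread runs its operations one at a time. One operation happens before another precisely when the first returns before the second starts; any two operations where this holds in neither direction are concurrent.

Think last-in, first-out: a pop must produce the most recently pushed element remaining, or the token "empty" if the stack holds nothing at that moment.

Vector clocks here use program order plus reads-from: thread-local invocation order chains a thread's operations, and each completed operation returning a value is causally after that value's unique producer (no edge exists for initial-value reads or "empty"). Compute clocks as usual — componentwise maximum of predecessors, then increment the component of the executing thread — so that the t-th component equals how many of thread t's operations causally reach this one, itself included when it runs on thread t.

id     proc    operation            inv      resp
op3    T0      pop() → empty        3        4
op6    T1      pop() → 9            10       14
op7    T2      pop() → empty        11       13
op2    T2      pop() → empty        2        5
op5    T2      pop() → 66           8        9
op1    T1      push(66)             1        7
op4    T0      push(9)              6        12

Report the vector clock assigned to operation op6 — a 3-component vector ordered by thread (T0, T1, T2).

(2, 2, 0)

op2 (invocation 2): nothing precedes it; T2's component alone gives (0, 0, 1)
op1 (invocation 1): nothing precedes it; T1's component alone gives (0, 1, 0)
op3 (invocation 3): nothing precedes it; T0's component alone gives (1, 0, 0)
op4, invoked 6, takes VC(op3)=(1, 0, 0) under max, adds 1 for T0 → (2, 0, 0)
op5, invoked 8, takes VC(op1)=(0, 1, 0), VC(op2)=(0, 0, 1) under max, adds 1 for T2 → (0, 1, 2)
op7, invoked 11, takes VC(op5)=(0, 1, 2) under max, adds 1 for T2 → (0, 1, 3)
op6, invoked 10, takes VC(op1)=(0, 1, 0), VC(op4)=(2, 0, 0) under max, adds 1 for T1 → (2, 2, 0)
target: VC(op6) = (2, 2, 0)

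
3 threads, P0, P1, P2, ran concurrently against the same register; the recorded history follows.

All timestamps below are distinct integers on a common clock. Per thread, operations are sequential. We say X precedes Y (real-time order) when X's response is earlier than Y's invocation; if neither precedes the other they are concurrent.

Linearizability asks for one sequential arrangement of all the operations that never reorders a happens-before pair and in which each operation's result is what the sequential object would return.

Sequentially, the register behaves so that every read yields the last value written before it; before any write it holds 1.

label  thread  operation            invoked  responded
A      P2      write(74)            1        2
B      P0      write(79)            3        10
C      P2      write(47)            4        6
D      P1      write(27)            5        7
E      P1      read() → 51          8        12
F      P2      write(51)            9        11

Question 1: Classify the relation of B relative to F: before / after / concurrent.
concurrent

B spans [3,10], F spans [9,11]
the intervals overlap in both directions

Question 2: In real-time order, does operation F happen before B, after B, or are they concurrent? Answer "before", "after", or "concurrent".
concurrent

F spans [9,11], B spans [3,10]
the intervals overlap in both directions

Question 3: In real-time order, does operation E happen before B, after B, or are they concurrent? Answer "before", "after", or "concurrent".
concurrent

E spans [8,12], B spans [3,10]
the intervals overlap in both directions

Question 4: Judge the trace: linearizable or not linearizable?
linearizable

a witness: A, B, C, D, F, E
after step 1 (A write(74)): value 74
after step 2 (B write(79)): value 79
after step 3 (C write(47)): value 47
after step 4 (D write(27)): value 27
after step 5 (F write(51)): value 51
after step 6 (E read() → 51): value 51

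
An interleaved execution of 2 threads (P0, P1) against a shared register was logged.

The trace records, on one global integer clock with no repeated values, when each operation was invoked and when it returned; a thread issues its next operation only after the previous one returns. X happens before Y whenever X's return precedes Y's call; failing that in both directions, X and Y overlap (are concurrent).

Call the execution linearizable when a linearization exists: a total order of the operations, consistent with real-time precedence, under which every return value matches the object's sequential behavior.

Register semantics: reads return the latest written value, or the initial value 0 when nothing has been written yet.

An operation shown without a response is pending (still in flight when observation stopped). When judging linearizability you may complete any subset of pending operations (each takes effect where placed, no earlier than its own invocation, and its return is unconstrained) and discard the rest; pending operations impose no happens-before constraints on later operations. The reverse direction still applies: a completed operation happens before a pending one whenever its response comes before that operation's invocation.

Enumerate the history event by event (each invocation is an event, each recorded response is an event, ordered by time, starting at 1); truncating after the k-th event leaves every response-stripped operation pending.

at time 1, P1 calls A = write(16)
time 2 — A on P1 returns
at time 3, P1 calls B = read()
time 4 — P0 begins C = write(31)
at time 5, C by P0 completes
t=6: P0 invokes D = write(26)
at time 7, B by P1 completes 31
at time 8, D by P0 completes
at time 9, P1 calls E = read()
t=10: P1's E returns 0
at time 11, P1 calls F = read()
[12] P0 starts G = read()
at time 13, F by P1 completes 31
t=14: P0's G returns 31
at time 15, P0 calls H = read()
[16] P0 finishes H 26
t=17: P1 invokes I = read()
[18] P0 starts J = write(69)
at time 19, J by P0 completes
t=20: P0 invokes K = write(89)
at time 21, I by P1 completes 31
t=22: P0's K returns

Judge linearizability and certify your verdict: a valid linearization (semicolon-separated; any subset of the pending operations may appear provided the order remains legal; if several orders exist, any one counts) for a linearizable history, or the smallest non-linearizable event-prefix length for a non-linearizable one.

not linearizable — minimal violating prefix: 10 events

prefix check: 1..9 passes, 1..10 fails once E's time-10 response joins
no legal order exists: 3 real-time-consistent candidates over 5 completed register operations, all rejected
one such order, A, B, C, D, E, breaks at step 2 where B read() → 31 is illegal
one such order, A, C, B, D, E, breaks at step 5 where E read() → 0 is illegal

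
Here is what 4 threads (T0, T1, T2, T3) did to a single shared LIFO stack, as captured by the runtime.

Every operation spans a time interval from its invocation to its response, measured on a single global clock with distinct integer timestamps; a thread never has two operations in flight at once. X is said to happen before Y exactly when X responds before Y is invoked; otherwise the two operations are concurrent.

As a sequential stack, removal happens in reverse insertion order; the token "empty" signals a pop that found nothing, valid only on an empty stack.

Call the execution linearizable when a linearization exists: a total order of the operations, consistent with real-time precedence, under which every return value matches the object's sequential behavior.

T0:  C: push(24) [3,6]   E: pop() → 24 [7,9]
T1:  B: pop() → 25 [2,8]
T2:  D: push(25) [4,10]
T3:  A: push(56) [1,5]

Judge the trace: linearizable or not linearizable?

witness order: A, C, D, B, E
1. A push(56), leaving stack <56>
2. C push(24), leaving stack <56,24>
3. D push(25), leaving stack <56,24,25>
4. B pop() → 25, leaving stack <56,24>
5. E pop() → 24, leaving stack <56>

linearizable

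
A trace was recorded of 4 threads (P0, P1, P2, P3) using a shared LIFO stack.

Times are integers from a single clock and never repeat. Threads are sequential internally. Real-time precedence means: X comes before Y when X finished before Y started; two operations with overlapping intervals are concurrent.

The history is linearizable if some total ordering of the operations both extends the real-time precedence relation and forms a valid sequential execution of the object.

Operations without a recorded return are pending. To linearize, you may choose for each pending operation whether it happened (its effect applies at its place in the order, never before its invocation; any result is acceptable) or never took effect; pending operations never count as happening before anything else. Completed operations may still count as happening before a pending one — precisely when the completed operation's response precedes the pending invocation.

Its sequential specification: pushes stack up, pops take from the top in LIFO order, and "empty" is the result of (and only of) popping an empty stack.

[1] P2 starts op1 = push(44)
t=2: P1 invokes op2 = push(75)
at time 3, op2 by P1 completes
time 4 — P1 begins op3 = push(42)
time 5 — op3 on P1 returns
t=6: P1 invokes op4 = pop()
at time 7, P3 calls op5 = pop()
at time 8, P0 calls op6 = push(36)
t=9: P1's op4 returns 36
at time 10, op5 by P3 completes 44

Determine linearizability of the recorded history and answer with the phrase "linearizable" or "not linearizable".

a witness: op2, op3, op1, op5, op6, op4
step 1: op2 push(75) — stack <75>
step 2: op3 push(42) — stack <75,42>
step 3: op1 push(44) (pending, included) — stack <75,42,44>
step 4: op5 pop() → 44 — stack <75,42>
step 5: op6 push(36) (pending, included) — stack <75,42,36>
step 6: op4 pop() → 36 — stack <75,42>

linearizable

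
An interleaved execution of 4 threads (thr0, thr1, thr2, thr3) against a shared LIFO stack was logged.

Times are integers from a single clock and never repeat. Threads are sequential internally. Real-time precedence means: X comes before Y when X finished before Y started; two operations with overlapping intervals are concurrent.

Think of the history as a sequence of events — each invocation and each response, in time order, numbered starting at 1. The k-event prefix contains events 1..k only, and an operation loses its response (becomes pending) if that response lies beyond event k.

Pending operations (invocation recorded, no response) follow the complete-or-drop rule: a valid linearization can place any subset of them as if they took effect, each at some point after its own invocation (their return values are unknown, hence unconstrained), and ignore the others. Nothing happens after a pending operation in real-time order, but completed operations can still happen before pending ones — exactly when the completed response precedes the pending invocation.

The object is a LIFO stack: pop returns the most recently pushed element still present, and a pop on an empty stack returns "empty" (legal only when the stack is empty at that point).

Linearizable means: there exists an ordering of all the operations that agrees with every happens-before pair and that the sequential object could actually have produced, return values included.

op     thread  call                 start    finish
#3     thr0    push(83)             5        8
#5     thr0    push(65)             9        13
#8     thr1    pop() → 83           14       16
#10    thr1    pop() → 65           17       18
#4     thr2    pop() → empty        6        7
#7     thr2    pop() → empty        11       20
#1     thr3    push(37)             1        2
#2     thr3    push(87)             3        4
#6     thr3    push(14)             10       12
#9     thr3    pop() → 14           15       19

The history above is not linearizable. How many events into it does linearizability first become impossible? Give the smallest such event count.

events 1..6 are linearizable, e.g. via #1, #2:
step 1: #1 push(37) — stack <37>
step 2: #2 push(87) — stack <37,87>
once event 7 joins (#4's response, time 7), exhaustive search finds no witness
include/drop combinations of the 1 pending operation (#3) were all tried; none helps
take #1, #2, #4 (pending dropped): step 3 already fails, because #4 pop() → empty cannot occur there

7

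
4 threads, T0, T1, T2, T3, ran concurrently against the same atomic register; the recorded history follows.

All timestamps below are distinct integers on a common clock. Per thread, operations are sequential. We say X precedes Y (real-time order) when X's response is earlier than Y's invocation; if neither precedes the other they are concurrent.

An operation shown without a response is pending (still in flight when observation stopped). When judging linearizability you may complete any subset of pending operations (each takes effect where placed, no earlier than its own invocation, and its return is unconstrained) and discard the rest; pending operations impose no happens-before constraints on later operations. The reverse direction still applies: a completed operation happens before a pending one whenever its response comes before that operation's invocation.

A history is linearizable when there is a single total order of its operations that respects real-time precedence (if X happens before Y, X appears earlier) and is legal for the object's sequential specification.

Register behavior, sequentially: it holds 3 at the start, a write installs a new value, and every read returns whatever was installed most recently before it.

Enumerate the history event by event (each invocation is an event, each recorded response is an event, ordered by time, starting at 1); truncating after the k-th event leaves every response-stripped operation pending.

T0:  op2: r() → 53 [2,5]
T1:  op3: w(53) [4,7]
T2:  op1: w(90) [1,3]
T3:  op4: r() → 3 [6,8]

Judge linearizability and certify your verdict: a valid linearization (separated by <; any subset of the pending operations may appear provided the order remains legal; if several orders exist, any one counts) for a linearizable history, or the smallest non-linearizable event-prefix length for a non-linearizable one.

not linearizable — minimal violating prefix: 8 events

through event 7 a valid linearization exists; event 8 (op4 responding at time 8) ends that
all 5 real-time-respecting orders fail — 4 completed atomic register operations, no legal replay
e.g. op1, op2, op3, op4: illegal at step 2, since op2 r() → 53 cannot apply there
e.g. op1, op2, op4, op3: illegal at step 2, since op2 r() → 53 cannot apply there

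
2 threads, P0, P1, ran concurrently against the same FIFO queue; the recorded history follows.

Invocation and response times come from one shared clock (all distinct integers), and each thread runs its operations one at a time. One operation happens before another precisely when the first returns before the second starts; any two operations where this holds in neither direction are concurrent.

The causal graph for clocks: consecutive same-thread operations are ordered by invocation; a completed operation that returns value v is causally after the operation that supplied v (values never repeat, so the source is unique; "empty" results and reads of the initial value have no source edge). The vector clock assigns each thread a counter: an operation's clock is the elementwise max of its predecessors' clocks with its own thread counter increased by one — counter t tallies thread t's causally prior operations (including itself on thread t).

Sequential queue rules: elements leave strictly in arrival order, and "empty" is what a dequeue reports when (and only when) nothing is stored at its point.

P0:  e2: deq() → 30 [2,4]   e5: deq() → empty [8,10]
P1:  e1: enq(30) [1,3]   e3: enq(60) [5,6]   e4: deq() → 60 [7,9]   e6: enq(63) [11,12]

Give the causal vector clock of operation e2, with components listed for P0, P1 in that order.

root op e1, invoked 1: fresh clock plus P1's own tick → (0, 1)
from VC(e1)=(0, 1), e3 (invoked 5) maxes components and bumps P1 → (0, 2)
from VC(e1)=(0, 1), e2 (invoked 2) maxes components and bumps P0 → (1, 1)
from VC(e3)=(0, 2), e4 (invoked 7) maxes components and bumps P1 → (0, 3)
from VC(e2)=(1, 1), e5 (invoked 8) maxes components and bumps P0 → (2, 1)
from VC(e4)=(0, 3), e6 (invoked 11) maxes components and bumps P1 → (0, 4)
target: VC(e2) = (1, 1)

(1, 1)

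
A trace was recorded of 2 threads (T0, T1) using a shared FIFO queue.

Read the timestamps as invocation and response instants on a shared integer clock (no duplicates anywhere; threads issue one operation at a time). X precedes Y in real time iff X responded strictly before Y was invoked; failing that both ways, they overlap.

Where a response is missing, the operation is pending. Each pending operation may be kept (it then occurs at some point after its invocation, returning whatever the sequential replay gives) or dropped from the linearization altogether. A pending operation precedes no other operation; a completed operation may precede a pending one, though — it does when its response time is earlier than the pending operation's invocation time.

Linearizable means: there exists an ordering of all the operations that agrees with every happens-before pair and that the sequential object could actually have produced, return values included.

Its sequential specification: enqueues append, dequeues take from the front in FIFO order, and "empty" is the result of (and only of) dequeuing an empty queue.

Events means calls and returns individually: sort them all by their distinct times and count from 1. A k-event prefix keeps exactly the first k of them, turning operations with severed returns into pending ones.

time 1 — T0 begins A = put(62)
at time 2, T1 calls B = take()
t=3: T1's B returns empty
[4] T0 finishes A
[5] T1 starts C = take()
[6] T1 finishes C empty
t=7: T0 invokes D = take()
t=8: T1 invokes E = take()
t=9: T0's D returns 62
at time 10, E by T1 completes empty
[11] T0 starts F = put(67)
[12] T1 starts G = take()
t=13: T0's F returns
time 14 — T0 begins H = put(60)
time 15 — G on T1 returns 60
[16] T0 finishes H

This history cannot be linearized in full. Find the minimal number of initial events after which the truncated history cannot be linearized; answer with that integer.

one valid order for events 1..5 is B, A:
1. B take() → empty, leaving queue <>
2. A put(62), leaving queue <62>
include event 6 — C responding at 6 — and every candidate order breaks
sample order A, B, C stalls at step 2 — B take() → empty has no legal effect
sample order B, A, C stalls at step 3 — C take() → empty has no legal effect

6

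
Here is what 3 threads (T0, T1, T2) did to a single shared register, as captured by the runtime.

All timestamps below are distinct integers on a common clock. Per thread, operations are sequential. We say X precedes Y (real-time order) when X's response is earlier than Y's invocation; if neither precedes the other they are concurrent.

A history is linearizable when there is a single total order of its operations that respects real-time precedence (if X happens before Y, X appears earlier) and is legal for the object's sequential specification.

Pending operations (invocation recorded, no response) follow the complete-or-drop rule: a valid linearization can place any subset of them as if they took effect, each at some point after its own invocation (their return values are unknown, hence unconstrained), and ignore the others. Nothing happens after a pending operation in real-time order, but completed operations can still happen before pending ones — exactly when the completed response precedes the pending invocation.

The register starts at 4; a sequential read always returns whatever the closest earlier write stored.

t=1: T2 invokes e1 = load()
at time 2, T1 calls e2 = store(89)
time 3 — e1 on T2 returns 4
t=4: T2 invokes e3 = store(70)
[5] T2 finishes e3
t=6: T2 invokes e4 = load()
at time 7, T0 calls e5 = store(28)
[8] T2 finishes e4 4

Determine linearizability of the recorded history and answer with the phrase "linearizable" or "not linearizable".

not linearizable

through event 7 a valid linearization exists; event 8 (e4 responding at time 8) ends that
the completed operations (3 total) allow one real-time order; the register replay rejects it
completion choices over the 2 pending operations (e2, e5) were checked; none helps
for example e1, e3, e4 (pending dropped) fails at step 3: e4 load() → 4 is not legal there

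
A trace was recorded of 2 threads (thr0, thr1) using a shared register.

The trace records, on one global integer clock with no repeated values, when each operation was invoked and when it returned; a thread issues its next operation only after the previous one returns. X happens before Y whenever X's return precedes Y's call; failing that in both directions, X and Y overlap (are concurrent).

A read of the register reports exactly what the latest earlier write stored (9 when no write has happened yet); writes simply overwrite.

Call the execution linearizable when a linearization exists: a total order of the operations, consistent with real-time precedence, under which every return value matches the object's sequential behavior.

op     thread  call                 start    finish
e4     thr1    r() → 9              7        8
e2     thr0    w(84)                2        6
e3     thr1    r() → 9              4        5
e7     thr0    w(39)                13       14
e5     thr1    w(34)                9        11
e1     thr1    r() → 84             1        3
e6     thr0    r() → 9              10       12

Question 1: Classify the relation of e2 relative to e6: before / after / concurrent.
e2 spans [2,6], e6 spans [10,12]
resp(e2)=6 < inv(e6)=10

before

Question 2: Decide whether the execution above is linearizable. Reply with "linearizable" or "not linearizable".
already the first 5 events (up to e3's response at time 5) admit no linearization; the first 4 still do
the completed operations (2 total) allow one real-time order; the register replay rejects it
no completion choice of the 1 pending operation (e2) rescues it — every subset was tried
take e1, e3 (pending dropped): step 1 already fails, because e1 r() → 84 cannot occur there

not linearizable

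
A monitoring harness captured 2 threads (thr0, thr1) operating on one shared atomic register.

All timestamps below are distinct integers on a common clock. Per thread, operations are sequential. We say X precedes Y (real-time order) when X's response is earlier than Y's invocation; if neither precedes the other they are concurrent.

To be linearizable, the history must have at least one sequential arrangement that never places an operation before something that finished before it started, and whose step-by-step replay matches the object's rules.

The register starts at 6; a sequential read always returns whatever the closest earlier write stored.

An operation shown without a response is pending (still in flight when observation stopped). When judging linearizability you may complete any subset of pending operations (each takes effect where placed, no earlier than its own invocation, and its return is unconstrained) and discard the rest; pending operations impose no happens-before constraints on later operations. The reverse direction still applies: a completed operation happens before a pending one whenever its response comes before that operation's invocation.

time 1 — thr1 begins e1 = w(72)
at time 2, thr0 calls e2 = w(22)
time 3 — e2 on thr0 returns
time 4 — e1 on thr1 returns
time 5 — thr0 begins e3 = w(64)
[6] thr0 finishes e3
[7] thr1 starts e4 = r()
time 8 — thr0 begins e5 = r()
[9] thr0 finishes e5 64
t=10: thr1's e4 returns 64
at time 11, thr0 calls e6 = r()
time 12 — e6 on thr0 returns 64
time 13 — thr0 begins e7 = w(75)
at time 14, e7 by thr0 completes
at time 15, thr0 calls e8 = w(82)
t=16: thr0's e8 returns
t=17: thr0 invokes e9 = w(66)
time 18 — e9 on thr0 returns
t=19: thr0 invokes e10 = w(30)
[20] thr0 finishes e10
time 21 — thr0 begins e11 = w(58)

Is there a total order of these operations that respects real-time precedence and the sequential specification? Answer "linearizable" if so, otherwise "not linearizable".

linearizable

witness order: e1, e2, e3, e4, e5, e6, e7, e8, e9, e10
step 1: e1 w(72) — value 72
step 2: e2 w(22) — value 22
step 3: e3 w(64) — value 64
step 4: e4 r() → 64 — value 64
step 5: e5 r() → 64 — value 64
step 6: e6 r() → 64 — value 64
step 7: e7 w(75) — value 75
step 8: e8 w(82) — value 82
step 9: e9 w(66) — value 66
step 10: e10 w(30) — value 30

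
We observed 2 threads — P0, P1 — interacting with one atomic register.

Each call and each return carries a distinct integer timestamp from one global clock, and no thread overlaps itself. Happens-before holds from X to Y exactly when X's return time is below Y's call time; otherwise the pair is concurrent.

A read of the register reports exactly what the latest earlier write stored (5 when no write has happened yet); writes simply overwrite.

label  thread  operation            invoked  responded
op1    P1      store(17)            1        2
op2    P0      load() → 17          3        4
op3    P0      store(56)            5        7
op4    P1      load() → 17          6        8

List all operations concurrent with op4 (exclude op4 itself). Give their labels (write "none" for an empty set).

op3

op4 spans [6,8]: anything still running between times 6 and 8 counts as concurrent
op1 [1,2]: before
op2 [3,4]: before
op3 [5,7]: concurrent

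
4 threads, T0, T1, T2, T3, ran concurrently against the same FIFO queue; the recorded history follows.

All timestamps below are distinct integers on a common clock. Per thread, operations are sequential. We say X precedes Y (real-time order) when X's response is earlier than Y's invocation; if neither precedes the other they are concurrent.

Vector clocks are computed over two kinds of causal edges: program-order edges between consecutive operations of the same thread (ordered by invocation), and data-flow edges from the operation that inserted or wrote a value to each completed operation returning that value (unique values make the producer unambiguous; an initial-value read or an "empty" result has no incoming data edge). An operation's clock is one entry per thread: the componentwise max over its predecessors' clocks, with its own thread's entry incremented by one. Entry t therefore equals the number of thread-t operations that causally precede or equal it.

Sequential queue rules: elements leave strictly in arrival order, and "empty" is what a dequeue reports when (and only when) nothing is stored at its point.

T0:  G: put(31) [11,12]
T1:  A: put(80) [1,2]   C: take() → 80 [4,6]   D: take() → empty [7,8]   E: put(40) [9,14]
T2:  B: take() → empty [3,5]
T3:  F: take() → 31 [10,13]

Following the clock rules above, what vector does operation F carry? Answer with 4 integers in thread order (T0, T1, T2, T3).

B (invocation 3): nothing precedes it; T2's component alone gives (0, 0, 1, 0)
A (invocation 1): nothing precedes it; T1's component alone gives (0, 1, 0, 0)
G (invocation 11): nothing precedes it; T0's component alone gives (1, 0, 0, 0)
VC(C, invoked at 4): max of VC(A)=(0, 1, 0, 0), then +1 on thread T1 → (0, 2, 0, 0)
VC(F, invoked at 10): max of VC(G)=(1, 0, 0, 0), then +1 on thread T3 → (1, 0, 0, 1)
VC(D, invoked at 7): max of VC(C)=(0, 2, 0, 0), then +1 on thread T1 → (0, 3, 0, 0)
VC(E, invoked at 9): max of VC(D)=(0, 3, 0, 0), then +1 on thread T1 → (0, 4, 0, 0)
target: VC(F) = (1, 0, 0, 1)

(1, 0, 0, 1)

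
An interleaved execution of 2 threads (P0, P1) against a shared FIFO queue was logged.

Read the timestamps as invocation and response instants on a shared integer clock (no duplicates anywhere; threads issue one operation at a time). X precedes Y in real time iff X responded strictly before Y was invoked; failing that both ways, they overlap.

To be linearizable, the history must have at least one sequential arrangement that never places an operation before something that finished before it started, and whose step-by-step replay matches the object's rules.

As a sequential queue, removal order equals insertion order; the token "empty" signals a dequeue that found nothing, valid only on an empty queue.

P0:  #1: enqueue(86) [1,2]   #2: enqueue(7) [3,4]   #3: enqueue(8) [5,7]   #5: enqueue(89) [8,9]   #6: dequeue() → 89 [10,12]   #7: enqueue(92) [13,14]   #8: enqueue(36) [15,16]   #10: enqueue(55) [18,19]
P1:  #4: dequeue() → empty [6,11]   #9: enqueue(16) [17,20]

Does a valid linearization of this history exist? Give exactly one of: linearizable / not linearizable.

through event 10 a valid linearization exists; event 11 (#4 responding at time 11) ends that
every one of the 3 real-time-consistent orders over 5 completed FIFO queue ops fails the sequential spec
including or dropping the 1 pending operation (#6) in any combination fails
sample order #1, #2, #3, #4, #5 (pending dropped) stalls at step 4 — #4 dequeue() → empty has no legal effect
sample order #1, #2, #3, #5, #4 (pending dropped) stalls at step 5 — #4 dequeue() → empty has no legal effect

not linearizable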